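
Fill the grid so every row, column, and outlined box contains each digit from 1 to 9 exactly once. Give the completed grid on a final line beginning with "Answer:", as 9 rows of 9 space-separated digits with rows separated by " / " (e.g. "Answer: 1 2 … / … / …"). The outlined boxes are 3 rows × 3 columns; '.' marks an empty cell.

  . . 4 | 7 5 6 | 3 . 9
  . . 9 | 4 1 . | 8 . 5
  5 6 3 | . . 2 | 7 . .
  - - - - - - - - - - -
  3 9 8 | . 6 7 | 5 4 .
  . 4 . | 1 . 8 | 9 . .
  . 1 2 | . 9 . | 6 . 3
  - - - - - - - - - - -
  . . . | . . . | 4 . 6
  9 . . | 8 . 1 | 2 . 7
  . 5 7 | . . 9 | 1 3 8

Step 1. [r7c4∈{2,3,5}] 3 has one home in col 4: r7c4 ⇒ r7c4=3.
Step 2. [r1c1∈{1,2,8}] in box 1, 1 fits only at r1c1, so r1c1=1.
Step 3. [r1c8∈{2}] r1c8 has the single candidate 2, so r1c8=2.
Step 4. [r4c4∈{2}] nothing but 2 survives at r4c4, so r4c4=2.
Step 5. [r9c1∈{2,4,6}] r9c1 is the only open cell in col 1 admitting 4 ⇒ r9c1=4.
Step 6. [r6c1∈{7}] r6c1's peers cover all but 7 ⇒ r6c1=7.
Step 7. [r2c1∈{2}] r2c1's peers cover all but 2, so r2c1=2.
Step 8. [r7c2∈{2,8}] col 2 places 2 nowhere but r7c2 ⇒ r7c2=2.
Step 9. [r7c6∈{5}] r7c6 has the single candidate 5 ⇒ r7c6=5.
Step 10. [r8c3∈{6}] nothing but 6 survives at r8c3 ⇒ r8c3=6.
Step 11. [r3c9∈{1,4}] row 3 places 4 nowhere but r3c9, so r3c9=4.
Step 12. [r2c2∈{7}] r2c2 has the single candidate 7 ⇒ r2c2=7.
Step 13. [r5c1∈{6}] nothing but 6 survives at r5c1, so r5c1=6.
Step 14. [r5c3∈{5}] r5c3 is down to just 5, so r5c3=5.
Step 15. [r7c3∈{1}] r7c3 has the single candidate 1 ⇒ r7c3=1.
Step 16. [r7c8∈{9}] r7c8 has the single candidate 9, so r7c8=9.
Step 17. [r5c9∈{2}] r5c9 has the single candidate 2 ⇒ r5c9=2.
Step 18. [r3c8∈{1}] nothing but 1 survives at r3c8 ⇒ r3c8=1.
Step 19. [r7c1∈{8}] r7c1's peers cover all but 8 ⇒ r7c1=8.
Step 20. [r6c6∈{4}] only 4 remains possible at r6c6, so r6c6=4.
Step 21. [r7c5∈{7}] r7c5 is down to just 7. So r7c5=7.
Step 22. [r3c5∈{8}] only 8 remains possible at r3c5 ⇒ r3c5=8.
Step 23. [r6c8∈{8}] r6c8's peers cover all but 8 ⇒ r6c8=8.
Step 24. [r2c6∈{3}] only 3 remains possible at r2c6. So r2c6=3.
Step 25. [r2c8∈{6}] r2c8 has the single candidate 6 ⇒ r2c8=6.
Step 26. [r5c8∈{7}] r5c8's peers cover all but 7 ⇒ r5c8=7.
Step 27. [r8c5∈{4}] r8c5 is down to just 4. So r8c5=4.
Step 28. [r5c5∈{3}] only 3 remains possible at r5c5 ⇒ r5c5=3.
Step 29. [r8c8∈{5}] nothing but 5 survives at r8c8. So r8c8=5.
Step 30. [r8c2∈{3}] only 3 remains possible at r8c2. So r8c2=3.
Step 31. [r1c2∈{8}] only 8 remains possible at r1c2, so r1c2=8.
Step 32. [r6c4∈{5}] r6c4 has the single candidate 5. So r6c4=5.
Step 33. [r3c4∈{9}] only 9 remains possible at r3c4, so r3c4=9.
Step 34. [r9c4∈{6}] r9c4 has the single candidate 6. So r9c4=6.
Step 35. [r4c9∈{1}] r4c9 is down to just 1 ⇒ r4c9=1.
Step 36. [r9c5∈{2}] r9c5 has the single candidate 2 ⇒ r9c5=2.

Answer: 1 8 4 7 5 6 3 2 9 / 2 7 9 4 1 3 8 6 5 / 5 6 3 9 8 2 7 1 4 / 3 9 8 2 6 7 5 4 1 / 6 4 5 1 3 8 9 7 2 / 7 1 2 5 9 4 6 8 3 / 8 2 1 3 7 5 4 9 6 / 9 3 6 8 4 1 2 5 7 / 4 5 7 6 2 9 1 3 8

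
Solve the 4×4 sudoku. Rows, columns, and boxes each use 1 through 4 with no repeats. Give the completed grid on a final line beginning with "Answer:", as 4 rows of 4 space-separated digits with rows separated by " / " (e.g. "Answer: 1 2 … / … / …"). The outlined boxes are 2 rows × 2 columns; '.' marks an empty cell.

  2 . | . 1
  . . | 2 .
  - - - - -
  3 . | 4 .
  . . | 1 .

Step 1. [r1c2∈{3,4}] r1c2 is the only open cell in row 1 admitting 4 ⇒ r1c2=4.
Step 2. [r3c2∈{1,2}] 1 has one home in row 3: r3c2, so r3c2=1.
Step 3. [r4c4∈{2,3}] 3 has one home in row 4: r4c4 ⇒ r4c4=3.
Step 4. [r2c2∈{3}] r2c2's peers cover all but 3, so r2c2=3.
Step 5. [r2c1∈{1}] nothing but 1 survives at r2c1, so r2c1=1.
Step 6. [r1c3∈{3}] r1c3 is down to just 3 ⇒ r1c3=3.
Step 7. [r4c1∈{4}] nothing but 4 survives at r4c1 ⇒ r4c1=4.
Step 8. [r2c4∈{4}] r2c4 has the single candidate 4, so r2c4=4.
Step 9. [r3c4∈{2}] only 2 remains possible at r3c4. So r3c4=2.
Step 10. [r4c2∈{2}] nothing but 2 survives at r4c2. So r4c2=2.

Answer: 2 4 3 1 / 1 3 2 4 / 3 1 4 2 / 4 2 1 3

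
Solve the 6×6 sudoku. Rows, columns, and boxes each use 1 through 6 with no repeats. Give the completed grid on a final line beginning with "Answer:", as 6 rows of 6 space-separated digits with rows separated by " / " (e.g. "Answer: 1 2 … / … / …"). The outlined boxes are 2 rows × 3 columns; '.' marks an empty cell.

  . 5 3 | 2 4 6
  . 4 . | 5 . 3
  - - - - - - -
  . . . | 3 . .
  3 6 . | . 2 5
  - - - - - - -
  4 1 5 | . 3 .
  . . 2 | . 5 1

Step 1. [r2c1∈{1,2,6}] in row 2, 2 fits only at r2c1. So r2c1=2.
Step 2. [r4c4∈{1,4}] in col 4, 1 fits only at r4c4 ⇒ r4c4=1.
Step 3. [r1c1∈{1}] r1c1 has the single candidate 1 ⇒ r1c1=1.
Step 4. [r6c4∈{4,6}] r6c4 is the only open cell in row 6 admitting 4, so r6c4=4.
Step 5. [r4c3∈{4}] only 4 remains possible at r4c3. So r4c3=4.
Step 6. [r2c3∈{6}] only 6 remains possible at r2c3 ⇒ r2c3=6.
Step 7. [r3c1∈{5}] r3c1's peers cover all but 5 ⇒ r3c1=5.
Step 8. [r3c5∈{6}] r3c5's peers cover all but 6 ⇒ r3c5=6.
Step 9. [r3c2∈{2}] nothing but 2 survives at r3c2 ⇒ r3c2=2.
Step 10. [r5c4∈{6}] only 6 remains possible at r5c4, so r5c4=6.
Step 11. [r3c6∈{4}] r3c6's peers cover all but 4 ⇒ r3c6=4.
Step 12. [r6c2∈{3}] r6c2's peers cover all but 3 ⇒ r6c2=3.
Step 13. [r5c6∈{2}] r5c6's peers cover all but 2, so r5c6=2.
Step 14. [r2c5∈{1}] only 1 remains possible at r2c5. So r2c5=1.
Step 15. [r3c3∈{1}] only 1 remains possible at r3c3, so r3c3=1.
Step 16. [r6c1∈{6}] only 6 remains possible at r6c1. So r6c1=6.

Answer: 1 5 3 2 4 6 / 2 4 6 5 1 3 / 5 2 1 3 6 4 / 3 6 4 1 2 5 / 4 1 5 6 3 2 / 6 3 2 4 5 1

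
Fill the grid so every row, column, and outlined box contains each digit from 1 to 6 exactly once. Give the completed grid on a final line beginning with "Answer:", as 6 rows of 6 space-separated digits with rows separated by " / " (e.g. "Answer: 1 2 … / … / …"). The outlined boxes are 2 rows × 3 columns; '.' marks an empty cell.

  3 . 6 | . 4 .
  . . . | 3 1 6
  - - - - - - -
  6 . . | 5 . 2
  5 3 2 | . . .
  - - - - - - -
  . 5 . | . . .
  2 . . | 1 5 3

Step 1. [r6c3∈{4}] only 4 remains possible at r6c3, so r6c3=4.
Step 2. [r1c4∈{2}] nothing but 2 survives at r1c4, so r1c4=2.
Step 3. [r3c2∈{1,4}] 4 has one home in row 3: r3c2 ⇒ r3c2=4.
Step 4. [r4c5∈{6}] r4c5 is down to just 6, so r4c5=6.
Step 5. [r4c4∈{4}] r4c4's peers cover all but 4, so r4c4=4.
Step 6. [r5c1∈{1}] r5c1 is down to just 1 ⇒ r5c1=1.
Step 7. [r2c3∈{5}] nothing but 5 survives at r2c3. So r2c3=5.
Step 8. [r5c4∈{6}] only 6 remains possible at r5c4, so r5c4=6.
Step 9. [r5c5∈{2}] only 2 remains possible at r5c5 ⇒ r5c5=2.
Step 10. [r3c3∈{1}] only 1 remains possible at r3c3. So r3c3=1.
Step 11. [r1c2∈{1}] r1c2's peers cover all but 1, so r1c2=1.
Step 12. [r3c5∈{3}] r3c5 is down to just 3 ⇒ r3c5=3.
Step 13. [r1c6∈{5}] nothing but 5 survives at r1c6. So r1c6=5.
Step 14. [r4c6∈{1}] r4c6 is down to just 1, so r4c6=1.
Step 15. [r6c2∈{6}] r6c2 has the single candidate 6. So r6c2=6.
Step 16. [r5c3∈{3}] only 3 remains possible at r5c3, so r5c3=3.
Step 17. [r2c1∈{4}] r2c1 has the single candidate 4. So r2c1=4.
Step 18. [r5c6∈{4}] nothing but 4 survives at r5c6 ⇒ r5c6=4.
Step 19. [r2c2∈{2}] nothing but 2 survives at r2c2. So r2c2=2.

Answer: 3 1 6 2 4 5 / 4 2 5 3 1 6 / 6 4 1 5 3 2 / 5 3 2 4 6 1 / 1 5 3 6 2 4 / 2 6 4 1 5 3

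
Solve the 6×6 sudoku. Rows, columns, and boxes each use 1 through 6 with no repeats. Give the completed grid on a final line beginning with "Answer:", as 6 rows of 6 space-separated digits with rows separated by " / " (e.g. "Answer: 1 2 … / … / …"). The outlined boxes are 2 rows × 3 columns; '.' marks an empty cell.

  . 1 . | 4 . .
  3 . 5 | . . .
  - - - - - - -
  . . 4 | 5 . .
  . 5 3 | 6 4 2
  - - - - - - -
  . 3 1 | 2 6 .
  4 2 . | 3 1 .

Step 1. [r1c3∈{2,6}] r1c3 is the only open cell in col 3 admitting 2, so r1c3=2.
Step 2. [r1c1∈{6}] r1c1 has the single candidate 6 ⇒ r1c1=6.
Step 3. [r3c6∈{1,3}] across box 4, 1 lands solely at r3c6. So r3c6=1.
Step 4. [r1c6∈{3,5}] r1c6 is the only open cell in col 6 admitting 3. So r1c6=3.
Step 5. [r5c6∈{4,5}] in row 5, 4 fits only at r5c6 ⇒ r5c6=4.
Step 6. [r2c2∈{4}] r2c2's peers cover all but 4 ⇒ r2c2=4.
Step 7. [r4c1∈{1}] nothing but 1 survives at r4c1. So r4c1=1.
Step 8. [r1c5∈{5}] nothing but 5 survives at r1c5, so r1c5=5.
Step 9. [r3c5∈{3}] r3c5's peers cover all but 3. So r3c5=3.
Step 10. [r6c3∈{6}] nothing but 6 survives at r6c3, so r6c3=6.
Step 11. [r6c6∈{5}] r6c6's peers cover all but 5. So r6c6=5.
Step 12. [r3c2∈{6}] r3c2 has the single candidate 6, so r3c2=6.
Step 13. [r2c6∈{6}] nothing but 6 survives at r2c6. So r2c6=6.
Step 14. [r2c4∈{1}] r2c4's peers cover all but 1 ⇒ r2c4=1.
Step 15. [r3c1∈{2}] only 2 remains possible at r3c1. So r3c1=2.
Step 16. [r2c5∈{2}] only 2 remains possible at r2c5, so r2c5=2.
Step 17. [r5c1∈{5}] only 5 remains possible at r5c1, so r5c1=5.

Answer: 6 1 2 4 5 3 / 3 4 5 1 2 6 / 2 6 4 5 3 1 / 1 5 3 6 4 2 / 5 3 1 2 6 4 / 4 2 6 3 1 5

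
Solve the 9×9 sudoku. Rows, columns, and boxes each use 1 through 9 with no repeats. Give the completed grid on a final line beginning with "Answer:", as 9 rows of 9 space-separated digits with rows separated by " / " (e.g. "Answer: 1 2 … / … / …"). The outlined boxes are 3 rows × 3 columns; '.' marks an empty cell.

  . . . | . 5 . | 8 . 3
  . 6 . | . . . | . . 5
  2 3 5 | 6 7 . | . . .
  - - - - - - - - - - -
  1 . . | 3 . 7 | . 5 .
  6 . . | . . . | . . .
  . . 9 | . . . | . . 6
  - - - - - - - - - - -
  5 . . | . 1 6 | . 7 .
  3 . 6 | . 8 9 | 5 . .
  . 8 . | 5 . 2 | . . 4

Step 1. [r5c9∈{1,2,7,8,9}] col 9 places 7 nowhere but r5c9. So r5c9=7.
Step 2. [r7c4∈{4}] nothing but 4 survives at r7c4, so r7c4=4.
Step 3. [r8c2∈{1,2,4,7}] across row 8, 4 lands solely at r8c2 ⇒ r8c2=4.
Step 4. [r4c2∈{2}] nothing but 2 survives at r4c2 ⇒ r4c2=2.
Step 5. [r1c2∈{1,7,9}] 1 has one home in col 2: r1c2 ⇒ r1c2=1.
Step 6. [r1c6∈{4}] r1c6 is down to just 4 ⇒ r1c6=4.
Step 7. [r7c7∈{2,3,9}] in row 7, 3 fits only at r7c7. So r7c7=3.
Step 8. [r2c7∈{1,2,4,7,9}] 7 has one home in col 7: r2c7. So r2c7=7.
Step 9. [r6c8∈{1,2,3,4,8}] r6c8 is the only open cell in row 6 admitting 3, so r6c8=3.
Step 10. [r5c8∈{1,2,4,8,9}] across col 8, 8 lands solely at r5c8 ⇒ r5c8=8.
Step 11. [r4c9∈{9}] nothing but 9 survives at r4c9, so r4c9=9.
Step 12. [r3c9∈{1}] nothing but 1 survives at r3c9, so r3c9=1.
Step 13. [r4c7∈{4}] nothing but 4 survives at r4c7 ⇒ r4c7=4.
Step 14. [r3c7∈{9}] only 9 remains possible at r3c7, so r3c7=9.
Step 15. [r8c8∈{1,2}] across row 8, 1 lands solely at r8c8, so r8c8=1.
Step 16. [r2c6∈{1,3,8}] across col 6, 3 lands solely at r2c6 ⇒ r2c6=3.
Step 17. [r2c4∈{1,2,8,9}] row 2 places 1 nowhere but r2c4 ⇒ r2c4=1.
Step 18. [r6c4∈{2,8}] across col 4, 8 lands solely at r6c4. So r6c4=8.
Step 19. [r2c1∈{4,8,9}] in col 1, 8 fits only at r2c1. So r2c1=8.
Step 20. [r2c5∈{2,9}] 9 has one home in row 2: r2c5. So r2c5=9.
Step 21. [r6c1∈{4,7}] in col 1, 4 fits only at r6c1. So r6c1=4.
Step 22. [r6c5∈{2}] r6c5 is down to just 2 ⇒ r6c5=2.
Step 23. [r5c2∈{5}] only 5 remains possible at r5c2. So r5c2=5.
Step 24. [r1c8∈{2,6}] row 1 places 6 nowhere but r1c8, so r1c8=6.
Step 25. [r6c7∈{1}] only 1 remains possible at r6c7 ⇒ r6c7=1.
Step 26. [r1c1∈{7,9}] in row 1, 9 fits only at r1c1 ⇒ r1c1=9.
Step 27. [r2c8∈{2,4}] r2c8 is the only open cell in row 2 admitting 2 ⇒ r2c8=2.
Step 28. [r9c1∈{7}] r9c1's peers cover all but 7 ⇒ r9c1=7.
Step 29. [r7c3∈{2}] r7c3's peers cover all but 2 ⇒ r7c3=2.
Step 30. [r9c7∈{6}] r9c7 is down to just 6. So r9c7=6.
Step 31. [r7c2∈{9}] r7c2's peers cover all but 9, so r7c2=9.
Step 32. [r5c7∈{2}] nothing but 2 survives at r5c7. So r5c7=2.
Step 33. [r5c5∈{4}] r5c5 has the single candidate 4 ⇒ r5c5=4.
Step 34. [r3c8∈{4}] r3c8 has the single candidate 4, so r3c8=4.
Step 35. [r9c8∈{9}] nothing but 9 survives at r9c8. So r9c8=9.
Step 36. [r8c4∈{7}] r8c4 is down to just 7. So r8c4=7.
Step 37. [r4c3∈{8}] only 8 remains possible at r4c3 ⇒ r4c3=8.
Step 38. [r5c4∈{9}] r5c4 has the single candidate 9, so r5c4=9.
Step 39. [r9c5∈{3}] r9c5 has the single candidate 3 ⇒ r9c5=3.
Step 40. [r6c2∈{7}] nothing but 7 survives at r6c2, so r6c2=7.
Step 41. [r4c5∈{6}] only 6 remains possible at r4c5. So r4c5=6.
Step 42. [r3c6∈{8}] only 8 remains possible at r3c6. So r3c6=8.
Step 43. [r8c9∈{2}] r8c9 is down to just 2, so r8c9=2.
Step 44. [r5c6∈{1}] r5c6 has the single candidate 1, so r5c6=1.
Step 45. [r1c4∈{2}] r1c4 has the single candidate 2. So r1c4=2.
Step 46. [r1c3∈{7}] only 7 remains possible at r1c3, so r1c3=7.
Step 47. [r5c3∈{3}] r5c3 has the single candidate 3. So r5c3=3.
Step 48. [r7c9∈{8}] nothing but 8 survives at r7c9, so r7c9=8.
Step 49. [r6c6∈{5}] r6c6 has the single candidate 5. So r6c6=5.
Step 50. [r2c3∈{4}] r2c3 is down to just 4 ⇒ r2c3=4.
Step 51. [r9c3∈{1}] r9c3 is down to just 1 ⇒ r9c3=1.

Answer: 9 1 7 2 5 4 8 6 3 / 8 6 4 1 9 3 7 2 5 / 2 3 5 6 7 8 9 4 1 / 1 2 8 3 6 7 4 5 9 / 6 5 3 9 4 1 2 8 7 / 4 7 9 8 2 5 1 3 6 / 5 9 2 4 1 6 3 7 8 / 3 4 6 7 8 9 5 1 2 / 7 8 1 5 3 2 6 9 4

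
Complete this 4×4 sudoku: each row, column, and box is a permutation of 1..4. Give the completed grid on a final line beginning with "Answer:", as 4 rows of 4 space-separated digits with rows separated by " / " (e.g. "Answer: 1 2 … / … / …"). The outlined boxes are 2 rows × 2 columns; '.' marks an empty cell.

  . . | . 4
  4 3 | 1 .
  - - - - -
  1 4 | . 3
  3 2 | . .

Step 1. [r2c4∈{2}] r2c4 is down to just 2, so r2c4=2.
Step 2. [r1c3∈{3}] r1c3 has the single candidate 3. So r1c3=3.
Step 3. [r3c3∈{2}] only 2 remains possible at r3c3, so r3c3=2.
Step 4. [r4c3∈{4}] r4c3 has the single candidate 4. So r4c3=4.
Step 5. [r1c1∈{2}] r1c1 is down to just 2. So r1c1=2.
Step 6. [r1c2∈{1}] r1c2's peers cover all but 1 ⇒ r1c2=1.
Step 7. [r4c4∈{1}] r4c4 has the single candidate 1, so r4c4=1.

Answer: 2 1 3 4 / 4 3 1 2 / 1 4 2 3 / 3 2 4 1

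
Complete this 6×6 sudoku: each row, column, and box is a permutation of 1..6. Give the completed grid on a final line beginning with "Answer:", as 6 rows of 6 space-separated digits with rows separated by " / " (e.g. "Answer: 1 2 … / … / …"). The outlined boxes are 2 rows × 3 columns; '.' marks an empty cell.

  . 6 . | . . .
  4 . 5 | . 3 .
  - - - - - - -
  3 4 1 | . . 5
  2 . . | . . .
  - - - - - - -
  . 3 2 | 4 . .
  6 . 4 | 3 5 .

Step 1. [r1c1∈{1}] r1c1 has the single candidate 1. So r1c1=1.
Step 2. [r4c3∈{6}] only 6 remains possible at r4c3. So r4c3=6.
Step 3. [r6c6∈{1,2}] across row 6, 2 lands solely at r6c6, so r6c6=2.
Step 4. [r4c4∈{1}] r4c4 is down to just 1. So r4c4=1.
Step 5. [r1c6∈{4}] r1c6 is down to just 4 ⇒ r1c6=4.
Step 6. [r1c5∈{2}] only 2 remains possible at r1c5 ⇒ r1c5=2.
Step 7. [r2c4∈{6}] r2c4's peers cover all but 6 ⇒ r2c4=6.
Step 8. [r5c6∈{1,6}] r5c6 is the only open cell in col 6 admitting 6. So r5c6=6.
Step 9. [r5c5∈{1}] r5c5's peers cover all but 1. So r5c5=1.
Step 10. [r1c3∈{3}] r1c3 is down to just 3 ⇒ r1c3=3.
Step 11. [r5c1∈{5}] r5c1 has the single candidate 5. So r5c1=5.
Step 12. [r4c5∈{4}] r4c5's peers cover all but 4. So r4c5=4.
Step 13. [r6c2∈{1}] only 1 remains possible at r6c2. So r6c2=1.
Step 14. [r3c4∈{2}] r3c4's peers cover all but 2. So r3c4=2.
Step 15. [r4c2∈{5}] r4c2 has the single candidate 5 ⇒ r4c2=5.
Step 16. [r2c2∈{2}] r2c2 has the single candidate 2 ⇒ r2c2=2.
Step 17. [r3c5∈{6}] r3c5 has the single candidate 6, so r3c5=6.
Step 18. [r2c6∈{1}] nothing but 1 survives at r2c6, so r2c6=1.
Step 19. [r4c6∈{3}] r4c6's peers cover all but 3. So r4c6=3.
Step 20. [r1c4∈{5}] r1c4 has the single candidate 5, so r1c4=5.

Answer: 1 6 3 5 2 4 / 4 2 5 6 3 1 / 3 4 1 2 6 5 / 2 5 6 1 4 3 / 5 3 2 4 1 6 / 6 1 4 3 5 2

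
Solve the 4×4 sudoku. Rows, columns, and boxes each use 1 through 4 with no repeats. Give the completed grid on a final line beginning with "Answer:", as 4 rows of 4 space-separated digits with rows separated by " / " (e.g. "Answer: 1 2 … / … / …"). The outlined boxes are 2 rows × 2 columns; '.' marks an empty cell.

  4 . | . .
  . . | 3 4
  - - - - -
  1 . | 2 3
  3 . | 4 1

Step 1. [r4c2∈{2}] r4c2's peers cover all but 2. So r4c2=2.
Step 2. [r2c2∈{1}] nothing but 1 survives at r2c2 ⇒ r2c2=1.
Step 3. [r2c1∈{2}] only 2 remains possible at r2c1, so r2c1=2.
Step 4. [r1c3∈{1}] r1c3 is down to just 1 ⇒ r1c3=1.
Step 5. [r3c2∈{4}] r3c2 has the single candidate 4, so r3c2=4.
Step 6. [r1c2∈{3}] nothing but 3 survives at r1c2, so r1c2=3.
Step 7. [r1c4∈{2}] r1c4's peers cover all but 2, so r1c4=2.

Answer: 4 3 1 2 / 2 1 3 4 / 1 4 2 3 / 3 2 4 1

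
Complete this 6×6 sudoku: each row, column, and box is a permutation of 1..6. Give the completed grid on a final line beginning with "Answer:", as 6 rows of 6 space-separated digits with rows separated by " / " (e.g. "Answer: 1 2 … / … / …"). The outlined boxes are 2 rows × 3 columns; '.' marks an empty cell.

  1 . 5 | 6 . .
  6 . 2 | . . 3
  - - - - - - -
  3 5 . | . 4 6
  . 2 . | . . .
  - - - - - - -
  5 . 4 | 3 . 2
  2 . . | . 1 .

Step 1. [r2c4∈{1,4,5}] r2c4 is the only open cell in row 2 admitting 1 ⇒ r2c4=1.
Step 2. [r4c4∈{5}] r4c4 is down to just 5, so r4c4=5.
Step 3. [r1c6∈{4}] r1c6 has the single candidate 4. So r1c6=4.
Step 4. [r6c3∈{3,6}] across col 3, 3 lands solely at r6c3 ⇒ r6c3=3.
Step 5. [r5c5∈{6}] r5c5's peers cover all but 6. So r5c5=6.
Step 6. [r4c6∈{1}] r4c6 has the single candidate 1 ⇒ r4c6=1.
Step 7. [r4c5∈{3}] r4c5 is down to just 3 ⇒ r4c5=3.
Step 8. [r6c6∈{5}] nothing but 5 survives at r6c6 ⇒ r6c6=5.
Step 9. [r1c2∈{3}] nothing but 3 survives at r1c2. So r1c2=3.
Step 10. [r1c5∈{2}] nothing but 2 survives at r1c5, so r1c5=2.
Step 11. [r3c3∈{1}] nothing but 1 survives at r3c3. So r3c3=1.
Step 12. [r6c2∈{6}] r6c2's peers cover all but 6, so r6c2=6.
Step 13. [r5c2∈{1}] r5c2 has the single candidate 1, so r5c2=1.
Step 14. [r4c3∈{6}] r4c3 has the single candidate 6. So r4c3=6.
Step 15. [r2c5∈{5}] r2c5's peers cover all but 5. So r2c5=5.
Step 16. [r3c4∈{2}] r3c4 is down to just 2 ⇒ r3c4=2.
Step 17. [r4c1∈{4}] r4c1 is down to just 4, so r4c1=4.
Step 18. [r2c2∈{4}] r2c2's peers cover all but 4 ⇒ r2c2=4.
Step 19. [r6c4∈{4}] r6c4's peers cover all but 4, so r6c4=4.

Answer: 1 3 5 6 2 4 / 6 4 2 1 5 3 / 3 5 1 2 4 6 / 4 2 6 5 3 1 / 5 1 4 3 6 2 / 2 6 3 4 1 5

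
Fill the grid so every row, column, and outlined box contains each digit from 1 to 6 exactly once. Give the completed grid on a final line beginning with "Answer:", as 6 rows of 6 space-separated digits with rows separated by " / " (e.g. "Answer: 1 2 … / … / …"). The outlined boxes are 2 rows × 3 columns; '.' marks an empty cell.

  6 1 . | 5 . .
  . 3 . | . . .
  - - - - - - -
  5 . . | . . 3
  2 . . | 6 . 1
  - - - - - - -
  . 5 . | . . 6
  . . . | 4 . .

Step 1. [r5c4∈{1,2,3}] col 4 places 3 nowhere but r5c4 ⇒ r5c4=3.
Step 2. [r2c1∈{4}] only 4 remains possible at r2c1, so r2c1=4.
Step 3. [r2c6∈{2}] r2c6 is down to just 2. So r2c6=2.
Step 4. [r5c3∈{1,2,4}] row 5 places 4 nowhere but r5c3, so r5c3=4.
Step 5. [r6c2∈{2,6}] 2 has one home in col 2: r6c2 ⇒ r6c2=2.
Step 6. [r6c3∈{1,3,6}] r6c3 is the only open cell in row 6 admitting 6 ⇒ r6c3=6.
Step 7. [r4c2∈{4}] only 4 remains possible at r4c2 ⇒ r4c2=4.
Step 8. [r3c5∈{2,4}] row 3 places 4 nowhere but r3c5 ⇒ r3c5=4.
Step 9. [r5c1∈{1}] r5c1 has the single candidate 1. So r5c1=1.
Step 10. [r6c5∈{1,5}] across row 6, 1 lands solely at r6c5, so r6c5=1.
Step 11. [r5c5∈{2}] r5c5's peers cover all but 2. So r5c5=2.
Step 12. [r2c4∈{1}] only 1 remains possible at r2c4. So r2c4=1.
Step 13. [r6c1∈{3}] r6c1 is down to just 3, so r6c1=3.
Step 14. [r3c2∈{6}] r3c2's peers cover all but 6 ⇒ r3c2=6.
Step 15. [r3c4∈{2}] r3c4 is down to just 2, so r3c4=2.
Step 16. [r2c5∈{6}] r2c5 has the single candidate 6. So r2c5=6.
Step 17. [r3c3∈{1}] r3c3 is down to just 1, so r3c3=1.
Step 18. [r4c3∈{3}] nothing but 3 survives at r4c3. So r4c3=3.
Step 19. [r1c6∈{4}] nothing but 4 survives at r1c6 ⇒ r1c6=4.
Step 20. [r1c3∈{2}] r1c3 is down to just 2 ⇒ r1c3=2.
Step 21. [r1c5∈{3}] nothing but 3 survives at r1c5, so r1c5=3.
Step 22. [r4c5∈{5}] r4c5's peers cover all but 5 ⇒ r4c5=5.
Step 23. [r6c6∈{5}] r6c6's peers cover all but 5, so r6c6=5.
Step 24. [r2c3∈{5}] r2c3 is down to just 5. So r2c3=5.

Answer: 6 1 2 5 3 4 / 4 3 5 1 6 2 / 5 6 1 2 4 3 / 2 4 3 6 5 1 / 1 5 4 3 2 6 / 3 2 6 4 1 5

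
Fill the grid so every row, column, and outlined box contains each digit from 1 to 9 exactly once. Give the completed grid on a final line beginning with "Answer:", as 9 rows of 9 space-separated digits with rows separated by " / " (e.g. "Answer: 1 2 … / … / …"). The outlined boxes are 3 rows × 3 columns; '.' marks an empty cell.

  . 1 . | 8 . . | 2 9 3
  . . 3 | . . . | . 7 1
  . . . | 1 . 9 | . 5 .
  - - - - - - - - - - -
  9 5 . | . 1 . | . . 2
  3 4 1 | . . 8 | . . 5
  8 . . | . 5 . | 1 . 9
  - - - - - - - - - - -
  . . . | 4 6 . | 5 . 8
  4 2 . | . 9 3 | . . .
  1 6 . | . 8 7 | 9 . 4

Step 1. [r4c7∈{3,4,6,7,8}] 3 has one home in col 7: r4c7. So r4c7=3.
Step 2. [r6c2∈{7}] only 7 remains possible at r6c2. So r6c2=7.
Step 3. [r4c3∈{6}] only 6 remains possible at r4c3 ⇒ r4c3=6.
Step 4. [r5c8∈{6}] r5c8 is down to just 6. So r5c8=6.
Step 5. [r4c6∈{4}] r4c6 has the single candidate 4, so r4c6=4.
Step 6. [r7c1∈{7}] r7c1 has the single candidate 7 ⇒ r7c1=7.
Step 7. [r3c9∈{6}] r3c9's peers cover all but 6. So r3c9=6.
Step 8. [r3c2∈{8}] nothing but 8 survives at r3c2, so r3c2=8.
Step 9. [r6c3∈{2}] nothing but 2 survives at r6c3 ⇒ r6c3=2.
Step 10. [r8c4∈{5}] only 5 remains possible at r8c4. So r8c4=5.
Step 11. [r9c4∈{2}] r9c4's peers cover all but 2. So r9c4=2.
Step 12. [r2c6∈{2,5,6}] r2c6 is the only open cell in col 6 admitting 2, so r2c6=2.
Step 13. [r5c7∈{7}] r5c7 has the single candidate 7 ⇒ r5c7=7.
Step 14. [r1c6∈{5,6}] r1c6 is the only open cell in col 6 admitting 5. So r1c6=5.
Step 15. [r2c5∈{4}] nothing but 4 survives at r2c5 ⇒ r2c5=4.
Step 16. [r1c5∈{7}] nothing but 7 survives at r1c5, so r1c5=7.
Step 17. [r7c2∈{3,9}] in col 2, 3 fits only at r7c2. So r7c2=3.
Step 18. [r2c4∈{6}] r2c4 has the single candidate 6, so r2c4=6.
Step 19. [r1c3∈{4}] r1c3 has the single candidate 4. So r1c3=4.
Step 20. [r8c8∈{1}] r8c8 is down to just 1, so r8c8=1.
Step 21. [r9c3∈{5}] only 5 remains possible at r9c3 ⇒ r9c3=5.
Step 22. [r5c4∈{9}] nothing but 9 survives at r5c4, so r5c4=9.
Step 23. [r2c1∈{5}] r2c1 is down to just 5, so r2c1=5.
Step 24. [r4c4∈{7}] r4c4's peers cover all but 7, so r4c4=7.
Step 25. [r3c5∈{3}] nothing but 3 survives at r3c5, so r3c5=3.
Step 26. [r7c8∈{2}] r7c8 has the single candidate 2. So r7c8=2.
Step 27. [r7c6∈{1}] r7c6 is down to just 1. So r7c6=1.
Step 28. [r9c8∈{3}] r9c8 has the single candidate 3, so r9c8=3.
Step 29. [r3c3∈{7}] nothing but 7 survives at r3c3 ⇒ r3c3=7.
Step 30. [r5c5∈{2}] r5c5's peers cover all but 2. So r5c5=2.
Step 31. [r3c7∈{4}] nothing but 4 survives at r3c7, so r3c7=4.
Step 32. [r6c6∈{6}] r6c6 has the single candidate 6, so r6c6=6.
Step 33. [r8c7∈{6}] only 6 remains possible at r8c7. So r8c7=6.
Step 34. [r4c8∈{8}] nothing but 8 survives at r4c8. So r4c8=8.
Step 35. [r1c1∈{6}] nothing but 6 survives at r1c1, so r1c1=6.
Step 36. [r6c8∈{4}] r6c8 has the single candidate 4, so r6c8=4.
Step 37. [r8c3∈{8}] r8c3 is down to just 8. So r8c3=8.
Step 38. [r7c3∈{9}] r7c3's peers cover all but 9. So r7c3=9.
Step 39. [r6c4∈{3}] r6c4 is down to just 3, so r6c4=3.
Step 40. [r3c1∈{2}] r3c1 is down to just 2, so r3c1=2.
Step 41. [r2c7∈{8}] only 8 remains possible at r2c7. So r2c7=8.
Step 42. [r8c9∈{7}] r8c9's peers cover all but 7, so r8c9=7.
Step 43. [r2c2∈{9}] r2c2's peers cover all but 9 ⇒ r2c2=9.

Answer: 6 1 4 8 7 5 2 9 3 / 5 9 3 6 4 2 8 7 1 / 2 8 7 1 3 9 4 5 6 / 9 5 6 7 1 4 3 8 2 / 3 4 1 9 2 8 7 6 5 / 8 7 2 3 5 6 1 4 9 / 7 3 9 4 6 1 5 2 8 / 4 2 8 5 9 3 6 1 7 / 1 6 5 2 8 7 9 3 4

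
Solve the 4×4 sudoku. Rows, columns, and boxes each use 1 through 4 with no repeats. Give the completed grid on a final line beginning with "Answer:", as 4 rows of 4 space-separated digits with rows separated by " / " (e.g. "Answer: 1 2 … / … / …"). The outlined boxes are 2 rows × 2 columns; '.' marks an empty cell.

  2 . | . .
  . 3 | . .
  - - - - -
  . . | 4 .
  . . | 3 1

Step 1. [r2c3∈{1,2}] col 3 places 2 nowhere but r2c3, so r2c3=2.
Step 2. [r2c1∈{1,4}] 1 has one home in row 2: r2c1, so r2c1=1.
Step 3. [r1c2∈{4}] r1c2 has the single candidate 4. So r1c2=4.
Step 4. [r4c2∈{2}] r4c2 is down to just 2, so r4c2=2.
Step 5. [r2c4∈{4}] r2c4 is down to just 4 ⇒ r2c4=4.
Step 6. [r1c3∈{1}] r1c3's peers cover all but 1. So r1c3=1.
Step 7. [r3c2∈{1}] r3c2's peers cover all but 1, so r3c2=1.
Step 8. [r3c4∈{2}] r3c4 has the single candidate 2 ⇒ r3c4=2.
Step 9. [r4c1∈{4}] r4c1 has the single candidate 4, so r4c1=4.
Step 10. [r3c1∈{3}] r3c1 has the single candidate 3 ⇒ r3c1=3.
Step 11. [r1c4∈{3}] r1c4 is down to just 3. So r1c4=3.

Answer: 2 4 1 3 / 1 3 2 4 / 3 1 4 2 / 4 2 3 1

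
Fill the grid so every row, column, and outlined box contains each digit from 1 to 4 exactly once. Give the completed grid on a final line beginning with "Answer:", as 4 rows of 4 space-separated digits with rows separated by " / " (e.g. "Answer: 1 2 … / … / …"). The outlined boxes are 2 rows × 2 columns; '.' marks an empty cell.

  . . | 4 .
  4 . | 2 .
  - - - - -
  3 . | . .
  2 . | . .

Step 1. [r3c3∈{1}] r3c3 has the single candidate 1. So r3c3=1.
Step 2. [r4c2∈{1,4}] row 4 places 1 nowhere but r4c2. So r4c2=1.
Step 3. [r2c4∈{1,3}] r2c4 is the only open cell in row 2 admitting 1, so r2c4=1.
Step 4. [r1c4∈{3}] r1c4 is down to just 3 ⇒ r1c4=3.
Step 5. [r3c2∈{4}] r3c2 has the single candidate 4 ⇒ r3c2=4.
Step 6. [r2c2∈{3}] only 3 remains possible at r2c2 ⇒ r2c2=3.
Step 7. [r4c4∈{4}] nothing but 4 survives at r4c4. So r4c4=4.
Step 8. [r3c4∈{2}] only 2 remains possible at r3c4 ⇒ r3c4=2.
Step 9. [r1c1∈{1}] r1c1 has the single candidate 1 ⇒ r1c1=1.
Step 10. [r1c2∈{2}] r1c2 has the single candidate 2. So r1c2=2.
Step 11. [r4c3∈{3}] r4c3's peers cover all but 3, so r4c3=3.

Answer: 1 2 4 3 / 4 3 2 1 / 3 4 1 2 / 2 1 3 4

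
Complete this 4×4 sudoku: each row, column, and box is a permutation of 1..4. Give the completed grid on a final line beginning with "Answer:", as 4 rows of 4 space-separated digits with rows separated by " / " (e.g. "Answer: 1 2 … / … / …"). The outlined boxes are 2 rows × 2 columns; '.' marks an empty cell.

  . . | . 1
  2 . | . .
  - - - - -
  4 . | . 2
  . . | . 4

Step 1. [r2c2∈{1,3,4}] row 2 places 1 nowhere but r2c2. So r2c2=1.
Step 2. [r3c2∈{3}] r3c2 is down to just 3 ⇒ r3c2=3.
Step 3. [r4c3∈{1,3}] 3 has one home in row 4: r4c3, so r4c3=3.
Step 4. [r2c3∈{4}] only 4 remains possible at r2c3 ⇒ r2c3=4.
Step 5. [r1c2∈{4}] nothing but 4 survives at r1c2, so r1c2=4.
Step 6. [r3c3∈{1}] r3c3's peers cover all but 1 ⇒ r3c3=1.
Step 7. [r2c4∈{3}] nothing but 3 survives at r2c4 ⇒ r2c4=3.
Step 8. [r1c1∈{3}] r1c1 has the single candidate 3, so r1c1=3.
Step 9. [r1c3∈{2}] r1c3 is down to just 2 ⇒ r1c3=2.
Step 10. [r4c1∈{1}] only 1 remains possible at r4c1. So r4c1=1.
Step 11. [r4c2∈{2}] nothing but 2 survives at r4c2. So r4c2=2.

Answer: 3 4 2 1 / 2 1 4 3 / 4 3 1 2 / 1 2 3 4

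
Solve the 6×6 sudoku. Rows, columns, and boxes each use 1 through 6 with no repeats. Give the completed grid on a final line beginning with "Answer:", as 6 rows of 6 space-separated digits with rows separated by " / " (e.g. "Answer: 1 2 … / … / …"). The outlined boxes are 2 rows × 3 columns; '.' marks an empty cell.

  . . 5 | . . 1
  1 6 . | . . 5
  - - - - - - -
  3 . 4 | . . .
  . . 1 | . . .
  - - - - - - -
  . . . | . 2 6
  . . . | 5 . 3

Step 1. [r4c1∈{2,5,6}] across box 3, 6 lands solely at r4c1. So r4c1=6.
Step 2. [r3c6∈{2}] r3c6 has the single candidate 2 ⇒ r3c6=2.
Step 3. [r4c2∈{2,5}] in row 4, 2 fits only at r4c2 ⇒ r4c2=2.
Step 4. [r4c5∈{3,4,5}] 5 has one home in row 4: r4c5, so r4c5=5.
Step 5. [r4c4∈{3,4}] in row 4, 3 fits only at r4c4 ⇒ r4c4=3.
Step 6. [r5c3∈{3}] r5c3's peers cover all but 3 ⇒ r5c3=3.
Step 7. [r2c3∈{2}] r2c3 has the single candidate 2. So r2c3=2.
Step 8. [r1c1∈{4}] r1c1 has the single candidate 4 ⇒ r1c1=4.
Step 9. [r2c5∈{3,4}] across row 2, 3 lands solely at r2c5, so r2c5=3.
Step 10. [r6c5∈{1,4}] r6c5 is the only open cell in col 5 admitting 4 ⇒ r6c5=4.
Step 11. [r5c4∈{1}] only 1 remains possible at r5c4. So r5c4=1.
Step 12. [r3c4∈{6}] nothing but 6 survives at r3c4 ⇒ r3c4=6.
Step 13. [r3c2∈{5}] only 5 remains possible at r3c2. So r3c2=5.
Step 14. [r4c6∈{4}] only 4 remains possible at r4c6, so r4c6=4.
Step 15. [r3c5∈{1}] only 1 remains possible at r3c5, so r3c5=1.
Step 16. [r2c4∈{4}] nothing but 4 survives at r2c4, so r2c4=4.
Step 17. [r6c3∈{6}] r6c3 has the single candidate 6, so r6c3=6.
Step 18. [r1c5∈{6}] r1c5 is down to just 6, so r1c5=6.
Step 19. [r6c1∈{2}] nothing but 2 survives at r6c1. So r6c1=2.
Step 20. [r5c1∈{5}] r5c1 has the single candidate 5, so r5c1=5.
Step 21. [r5c2∈{4}] nothing but 4 survives at r5c2 ⇒ r5c2=4.
Step 22. [r1c2∈{3}] r1c2 has the single candidate 3, so r1c2=3.
Step 23. [r1c4∈{2}] r1c4 has the single candidate 2, so r1c4=2.
Step 24. [r6c2∈{1}] r6c2's peers cover all but 1. So r6c2=1.

Answer: 4 3 5 2 6 1 / 1 6 2 4 3 5 / 3 5 4 6 1 2 / 6 2 1 3 5 4 / 5 4 3 1 2 6 / 2 1 6 5 4 3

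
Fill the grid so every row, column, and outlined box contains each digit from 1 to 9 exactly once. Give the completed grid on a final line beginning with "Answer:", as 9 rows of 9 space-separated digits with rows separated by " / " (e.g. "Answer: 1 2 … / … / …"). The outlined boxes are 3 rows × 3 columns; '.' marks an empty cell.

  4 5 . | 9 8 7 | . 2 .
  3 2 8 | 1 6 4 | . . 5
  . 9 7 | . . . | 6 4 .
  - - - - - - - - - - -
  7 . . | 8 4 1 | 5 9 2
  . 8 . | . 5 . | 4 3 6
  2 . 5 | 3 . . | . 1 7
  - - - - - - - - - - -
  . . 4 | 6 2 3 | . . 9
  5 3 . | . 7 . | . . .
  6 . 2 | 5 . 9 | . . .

Step 1. [r9c9∈{1,3,4,8}] r9c9 is the only open cell in row 9 admitting 4, so r9c9=4.
Step 2. [r3c1∈{1}] r3c1's peers cover all but 1 ⇒ r3c1=1.
Step 3. [r9c7∈{1,3,7,8}] in row 9, 3 fits only at r9c7. So r9c7=3.
Step 4. [r9c8∈{7,8}] across row 9, 8 lands solely at r9c8 ⇒ r9c8=8.
Step 5. [r8c9∈{1}] r8c9 is down to just 1 ⇒ r8c9=1.
Step 6. [r7c7∈{7}] only 7 remains possible at r7c7 ⇒ r7c7=7.
Step 7. [r5c6∈{2}] only 2 remains possible at r5c6 ⇒ r5c6=2.
Step 8. [r4c2∈{6}] r4c2 has the single candidate 6, so r4c2=6.
Step 9. [r7c2∈{1}] only 1 remains possible at r7c2. So r7c2=1.
Step 10. [r3c5∈{3}] nothing but 3 survives at r3c5. So r3c5=3.
Step 11. [r8c3∈{9}] only 9 remains possible at r8c3, so r8c3=9.
Step 12. [r5c3∈{1}] only 1 remains possible at r5c3. So r5c3=1.
Step 13. [r1c3∈{6}] r1c3's peers cover all but 6 ⇒ r1c3=6.
Step 14. [r3c4∈{2}] only 2 remains possible at r3c4 ⇒ r3c4=2.
Step 15. [r2c7∈{9}] nothing but 9 survives at r2c7 ⇒ r2c7=9.
Step 16. [r9c5∈{1}] only 1 remains possible at r9c5. So r9c5=1.
Step 17. [r5c1∈{9}] only 9 remains possible at r5c1 ⇒ r5c1=9.
Step 18. [r8c7∈{2}] nothing but 2 survives at r8c7 ⇒ r8c7=2.
Step 19. [r3c6∈{5}] r3c6 has the single candidate 5, so r3c6=5.
Step 20. [r7c1∈{8}] r7c1's peers cover all but 8, so r7c1=8.
Step 21. [r1c7∈{1}] r1c7 is down to just 1 ⇒ r1c7=1.
Step 22. [r8c4∈{4}] r8c4 is down to just 4, so r8c4=4.
Step 23. [r8c8∈{6}] r8c8 is down to just 6, so r8c8=6.
Step 24. [r6c2∈{4}] r6c2 is down to just 4, so r6c2=4.
Step 25. [r6c7∈{8}] r6c7 is down to just 8 ⇒ r6c7=8.
Step 26. [r6c6∈{6}] r6c6 is down to just 6, so r6c6=6.
Step 27. [r9c2∈{7}] nothing but 7 survives at r9c2 ⇒ r9c2=7.
Step 28. [r7c8∈{5}] r7c8 is down to just 5. So r7c8=5.
Step 29. [r4c3∈{3}] only 3 remains possible at r4c3, so r4c3=3.
Step 30. [r3c9∈{8}] nothing but 8 survives at r3c9 ⇒ r3c9=8.
Step 31. [r8c6∈{8}] r8c6 is down to just 8. So r8c6=8.
Step 32. [r2c8∈{7}] only 7 remains possible at r2c8, so r2c8=7.
Step 33. [r6c5∈{9}] r6c5 is down to just 9 ⇒ r6c5=9.
Step 34. [r5c4∈{7}] r5c4's peers cover all but 7, so r5c4=7.
Step 35. [r1c9∈{3}] r1c9's peers cover all but 3, so r1c9=3.

Answer: 4 5 6 9 8 7 1 2 3 / 3 2 8 1 6 4 9 7 5 / 1 9 7 2 3 5 6 4 8 / 7 6 3 8 4 1 5 9 2 / 9 8 1 7 5 2 4 3 6 / 2 4 5 3 9 6 8 1 7 / 8 1 4 6 2 3 7 5 9 / 5 3 9 4 7 8 2 6 1 / 6 7 2 5 1 9 3 8 4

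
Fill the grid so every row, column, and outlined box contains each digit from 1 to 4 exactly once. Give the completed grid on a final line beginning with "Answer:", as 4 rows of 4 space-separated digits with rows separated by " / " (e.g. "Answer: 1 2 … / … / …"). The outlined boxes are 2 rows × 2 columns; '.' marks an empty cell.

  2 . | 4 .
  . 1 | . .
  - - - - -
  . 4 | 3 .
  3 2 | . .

Step 1. [r1c4∈{1,3}] r1c4 is the only open cell in row 1 admitting 1 ⇒ r1c4=1.
Step 2. [r3c4∈{2}] r3c4 is down to just 2, so r3c4=2.
Step 3. [r2c1∈{4}] r2c1 is down to just 4 ⇒ r2c1=4.
Step 4. [r2c3∈{2}] only 2 remains possible at r2c3, so r2c3=2.
Step 5. [r4c3∈{1}] only 1 remains possible at r4c3, so r4c3=1.
Step 6. [r3c1∈{1}] nothing but 1 survives at r3c1, so r3c1=1.
Step 7. [r2c4∈{3}] r2c4's peers cover all but 3 ⇒ r2c4=3.
Step 8. [r1c2∈{3}] r1c2 has the single candidate 3, so r1c2=3.
Step 9. [r4c4∈{4}] only 4 remains possible at r4c4, so r4c4=4.

Answer: 2 3 4 1 / 4 1 2 3 / 1 4 3 2 / 3 2 1 4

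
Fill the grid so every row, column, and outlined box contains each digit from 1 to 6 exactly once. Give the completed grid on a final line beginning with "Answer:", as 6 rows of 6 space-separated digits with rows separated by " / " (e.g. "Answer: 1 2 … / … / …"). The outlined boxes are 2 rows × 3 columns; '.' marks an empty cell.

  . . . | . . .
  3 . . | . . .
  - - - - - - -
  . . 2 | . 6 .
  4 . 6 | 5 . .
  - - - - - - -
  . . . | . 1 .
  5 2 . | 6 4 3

Step 1. [r1c1∈{1,2,6}] r1c1 is the only open cell in col 1 admitting 2. So r1c1=2.
Step 2. [r3c1∈{1}] nothing but 1 survives at r3c1 ⇒ r3c1=1.
Step 3. [r5c6∈{2,5}] in row 5, 5 fits only at r5c6. So r5c6=5.
Step 4. [r3c6∈{4}] r3c6 has the single candidate 4. So r3c6=4.
Step 5. [r3c2∈{3,5}] row 3 places 5 nowhere but r3c2, so r3c2=5.
Step 6. [r4c6∈{1,2}] across row 4, 1 lands solely at r4c6 ⇒ r4c6=1.
Step 7. [r2c6∈{2,6}] r2c6 is the only open cell in col 6 admitting 2 ⇒ r2c6=2.
Step 8. [r2c2∈{1,4,6}] row 2 places 6 nowhere but r2c2, so r2c2=6.
Step 9. [r1c2∈{1,4}] in col 2, 1 fits only at r1c2. So r1c2=1.
Step 10. [r5c3∈{3,4}] r5c3 is the only open cell in col 3 admitting 3. So r5c3=3.
Step 11. [r3c4∈{3}] r3c4's peers cover all but 3 ⇒ r3c4=3.
Step 12. [r2c5∈{5}] r2c5 has the single candidate 5 ⇒ r2c5=5.
Step 13. [r2c3∈{4}] r2c3 has the single candidate 4. So r2c3=4.
Step 14. [r2c4∈{1}] r2c4 has the single candidate 1 ⇒ r2c4=1.
Step 15. [r5c1∈{6}] r5c1's peers cover all but 6. So r5c1=6.
Step 16. [r1c3∈{5}] r1c3 has the single candidate 5 ⇒ r1c3=5.
Step 17. [r5c4∈{2}] r5c4 has the single candidate 2 ⇒ r5c4=2.
Step 18. [r4c5∈{2}] nothing but 2 survives at r4c5 ⇒ r4c5=2.
Step 19. [r1c4∈{4}] r1c4 has the single candidate 4 ⇒ r1c4=4.
Step 20. [r1c6∈{6}] only 6 remains possible at r1c6 ⇒ r1c6=6.
Step 21. [r1c5∈{3}] nothing but 3 survives at r1c5, so r1c5=3.
Step 22. [r4c2∈{3}] nothing but 3 survives at r4c2, so r4c2=3.
Step 23. [r5c2∈{4}] r5c2's peers cover all but 4. So r5c2=4.
Step 24. [r6c3∈{1}] nothing but 1 survives at r6c3, so r6c3=1.

Answer: 2 1 5 4 3 6 / 3 6 4 1 5 2 / 1 5 2 3 6 4 / 4 3 6 5 2 1 / 6 4 3 2 1 5 / 5 2 1 6 4 3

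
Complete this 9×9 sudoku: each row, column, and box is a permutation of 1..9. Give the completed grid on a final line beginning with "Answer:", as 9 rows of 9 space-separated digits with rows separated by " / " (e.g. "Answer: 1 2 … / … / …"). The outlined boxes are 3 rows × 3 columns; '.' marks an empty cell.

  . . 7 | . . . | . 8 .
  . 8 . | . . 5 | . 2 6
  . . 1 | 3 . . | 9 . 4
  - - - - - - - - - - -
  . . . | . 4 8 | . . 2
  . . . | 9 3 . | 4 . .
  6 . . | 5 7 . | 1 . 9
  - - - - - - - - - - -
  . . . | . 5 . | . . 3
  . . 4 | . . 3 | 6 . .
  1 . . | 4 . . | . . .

Step 1. [r6c6∈{2}] only 2 remains possible at r6c6, so r6c6=2.
Step 2. [r5c9∈{5,7,8}] in box 6, 8 fits only at r5c9. So r5c9=8.
Step 3. [r1c9∈{1,5}] across box 3, 1 lands solely at r1c9 ⇒ r1c9=1.
Step 4. [r6c8∈{3}] nothing but 3 survives at r6c8 ⇒ r6c8=3.
Step 5. [r1c6∈{4,6,9}] across col 6, 4 lands solely at r1c6 ⇒ r1c6=4.
Step 6. [r3c5∈{2,6,8}] in row 3, 8 fits only at r3c5 ⇒ r3c5=8.
Step 7. [r7c8∈{1,4,7,9}] in row 7, 4 fits only at r7c8. So r7c8=4.
Step 8. [r8c8∈{1,5,7,9}] r8c8 is the only open cell in col 8 admitting 1. So r8c8=1.
Step 9. [r9c8∈{5,7,9}] across col 8, 9 lands solely at r9c8 ⇒ r9c8=9.
Step 10. [r7c6∈{1,6,7,9}] r7c6 is the only open cell in col 6 admitting 9, so r7c6=9.
Step 11. [r7c4∈{1,2,6,7,8}] across row 7, 1 lands solely at r7c4, so r7c4=1.
Step 12. [r4c2∈{1,3,5,7,9}] row 4 places 1 nowhere but r4c2 ⇒ r4c2=1.
Step 13. [r8c5∈{2}] only 2 remains possible at r8c5 ⇒ r8c5=2.
Step 14. [r9c5∈{6}] nothing but 6 survives at r9c5. So r9c5=6.
Step 15. [r9c6∈{7}] nothing but 7 survives at r9c6 ⇒ r9c6=7.
Step 16. [r8c9∈{5,7}] across col 9, 7 lands solely at r8c9, so r8c9=7.
Step 17. [r3c8∈{5,7}] 7 has one home in row 3: r3c8. So r3c8=7.
Step 18. [r1c7∈{3,5}] 5 has one home in box 3: r1c7, so r1c7=5.
Step 19. [r1c5∈{9}] r1c5 has the single candidate 9 ⇒ r1c5=9.
Step 20. [r4c4∈{6}] r4c4's peers cover all but 6. So r4c4=6.
Step 21. [r1c2∈{2,3,6}] row 1 places 6 nowhere but r1c2 ⇒ r1c2=6.
Step 22. [r1c1∈{2,3}] across row 1, 3 lands solely at r1c1, so r1c1=3.
Step 23. [r4c3∈{3,5,9}] 3 has one home in row 4: r4c3 ⇒ r4c3=3.
Step 24. [r4c1∈{5,7,9}] 9 has one home in row 4: r4c1. So r4c1=9.
Step 25. [r7c3∈{2,6,8}] across row 7, 6 lands solely at r7c3, so r7c3=6.
Step 26. [r9c9∈{5}] r9c9 has the single candidate 5 ⇒ r9c9=5.
Step 27. [r5c3∈{2,5}] across col 3, 5 lands solely at r5c3 ⇒ r5c3=5.
Step 28. [r9c3∈{2,8}] col 3 places 2 nowhere but r9c3, so r9c3=2.
Step 29. [r7c2∈{7}] nothing but 7 survives at r7c2. So r7c2=7.
Step 30. [r7c1∈{8}] only 8 remains possible at r7c1 ⇒ r7c1=8.
Step 31. [r8c1∈{5}] r8c1 is down to just 5. So r8c1=5.
Step 32. [r5c2∈{2}] r5c2's peers cover all but 2 ⇒ r5c2=2.
Step 33. [r5c8∈{6}] r5c8 is down to just 6. So r5c8=6.
Step 34. [r2c3∈{9}] r2c3 is down to just 9, so r2c3=9.
Step 35. [r2c4∈{7}] nothing but 7 survives at r2c4 ⇒ r2c4=7.
Step 36. [r9c2∈{3}] nothing but 3 survives at r9c2 ⇒ r9c2=3.
Step 37. [r2c1∈{4}] nothing but 4 survives at r2c1, so r2c1=4.
Step 38. [r4c8∈{5}] nothing but 5 survives at r4c8 ⇒ r4c8=5.
Step 39. [r9c7∈{8}] nothing but 8 survives at r9c7 ⇒ r9c7=8.
Step 40. [r6c2∈{4}] nothing but 4 survives at r6c2, so r6c2=4.
Step 41. [r3c6∈{6}] nothing but 6 survives at r3c6 ⇒ r3c6=6.
Step 42. [r8c4∈{8}] r8c4 is down to just 8. So r8c4=8.
Step 43. [r2c7∈{3}] only 3 remains possible at r2c7, so r2c7=3.
Step 44. [r4c7∈{7}] r4c7 is down to just 7, so r4c7=7.
Step 45. [r8c2∈{9}] nothing but 9 survives at r8c2, so r8c2=9.
Step 46. [r1c4∈{2}] r1c4's peers cover all but 2. So r1c4=2.
Step 47. [r7c7∈{2}] nothing but 2 survives at r7c7, so r7c7=2.
Step 48. [r5c6∈{1}] r5c6's peers cover all but 1, so r5c6=1.
Step 49. [r6c3∈{8}] nothing but 8 survives at r6c3 ⇒ r6c3=8.
Step 50. [r3c1∈{2}] r3c1 is down to just 2. So r3c1=2.
Step 51. [r5c1∈{7}] r5c1 has the single candidate 7. So r5c1=7.
Step 52. [r3c2∈{5}] r3c2 is down to just 5 ⇒ r3c2=5.
Step 53. [r2c5∈{1}] r2c5's peers cover all but 1. So r2c5=1.

Answer: 3 6 7 2 9 4 5 8 1 / 4 8 9 7 1 5 3 2 6 / 2 5 1 3 8 6 9 7 4 / 9 1 3 6 4 8 7 5 2 / 7 2 5 9 3 1 4 6 8 / 6 4 8 5 7 2 1 3 9 / 8 7 6 1 5 9 2 4 3 / 5 9 4 8 2 3 6 1 7 / 1 3 2 4 6 7 8 9 5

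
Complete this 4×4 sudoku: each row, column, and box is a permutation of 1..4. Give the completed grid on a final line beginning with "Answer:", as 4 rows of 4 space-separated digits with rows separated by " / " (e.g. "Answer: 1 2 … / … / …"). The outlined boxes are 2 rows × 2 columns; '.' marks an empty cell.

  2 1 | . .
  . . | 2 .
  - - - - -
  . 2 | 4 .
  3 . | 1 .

Step 1. [r2c2∈{3,4}] across col 2, 3 lands solely at r2c2. So r2c2=3.
Step 2. [r1c4∈{3,4}] r1c4 is the only open cell in row 1 admitting 4. So r1c4=4.
Step 3. [r2c4∈{1}] nothing but 1 survives at r2c4. So r2c4=1.
Step 4. [r4c4∈{2}] only 2 remains possible at r4c4. So r4c4=2.
Step 5. [r2c1∈{4}] r2c1's peers cover all but 4 ⇒ r2c1=4.
Step 6. [r3c1∈{1}] r3c1's peers cover all but 1, so r3c1=1.
Step 7. [r1c3∈{3}] r1c3 has the single candidate 3. So r1c3=3.
Step 8. [r3c4∈{3}] r3c4 has the single candidate 3, so r3c4=3.
Step 9. [r4c2∈{4}] nothing but 4 survives at r4c2. So r4c2=4.

Answer: 2 1 3 4 / 4 3 2 1 / 1 2 4 3 / 3 4 1 2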